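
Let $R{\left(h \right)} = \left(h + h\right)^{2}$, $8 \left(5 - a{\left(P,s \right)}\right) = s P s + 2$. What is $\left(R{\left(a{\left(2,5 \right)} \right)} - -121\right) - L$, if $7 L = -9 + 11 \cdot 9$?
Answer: $\frac{820}{7} \approx 117.14$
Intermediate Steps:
$a{\left(P,s \right)} = \frac{19}{4} - \frac{P s^{2}}{8}$ ($a{\left(P,s \right)} = 5 - \frac{s P s + 2}{8} = 5 - \frac{P s s + 2}{8} = 5 - \frac{P s^{2} + 2}{8} = 5 - \frac{2 + P s^{2}}{8} = 5 - \left(\frac{1}{4} + \frac{P s^{2}}{8}\right) = \frac{19}{4} - \frac{P s^{2}}{8}$)
$R{\left(h \right)} = 4 h^{2}$ ($R{\left(h \right)} = \left(2 h\right)^{2} = 4 h^{2}$)
$L = \frac{90}{7}$ ($L = \frac{-9 + 11 \cdot 9}{7} = \frac{-9 + 99}{7} = \frac{1}{7} \cdot 90 = \frac{90}{7} \approx 12.857$)
$\left(R{\left(a{\left(2,5 \right)} \right)} - -121\right) - L = \left(4 \left(\frac{19}{4} - \frac{5^{2}}{4}\right)^{2} - -121\right) - \frac{90}{7} = \left(4 \left(\frac{19}{4} - \frac{1}{4} \cdot 25\right)^{2} + 121\right) - \frac{90}{7} = \left(4 \left(\frac{19}{4} - \frac{25}{4}\right)^{2} + 121\right) - \frac{90}{7} = \left(4 \left(- \frac{3}{2}\right)^{2} + 121\right) - \frac{90}{7} = \left(4 \cdot \frac{9}{4} + 121\right) - \frac{90}{7} = \left(9 + 121\right) - \frac{90}{7} = 130 - \frac{90}{7} = \frac{820}{7}$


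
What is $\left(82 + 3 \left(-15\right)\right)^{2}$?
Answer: $1369$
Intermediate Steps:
$\left(82 + 3 \left(-15\right)\right)^{2} = \left(82 - 45\right)^{2} = 37^{2} = 1369$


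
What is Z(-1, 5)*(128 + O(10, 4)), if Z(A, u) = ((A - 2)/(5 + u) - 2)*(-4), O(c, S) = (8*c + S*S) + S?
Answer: 10488/5 ≈ 2097.6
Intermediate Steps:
O(c, S) = S + S**2 + 8*c (O(c, S) = (8*c + S**2) + S = (S**2 + 8*c) + S = S + S**2 + 8*c)
Z(A, u) = 8 - 4*(-2 + A)/(5 + u) (Z(A, u) = ((-2 + A)/(5 + u) - 2)*(-4) = (-2 + (-2 + A)/(5 + u))*(-4) = 8 - 4*(-2 + A)/(5 + u))
Z(-1, 5)*(128 + O(10, 4)) = (4*(12 - 1*(-1) + 2*5)/(5 + 5))*(128 + (4 + 4**2 + 8*10)) = (4*(12 + 1 + 10)/10)*(128 + (4 + 16 + 80)) = (4*(1/10)*23)*(128 + 100) = (46/5)*228 = 10488/5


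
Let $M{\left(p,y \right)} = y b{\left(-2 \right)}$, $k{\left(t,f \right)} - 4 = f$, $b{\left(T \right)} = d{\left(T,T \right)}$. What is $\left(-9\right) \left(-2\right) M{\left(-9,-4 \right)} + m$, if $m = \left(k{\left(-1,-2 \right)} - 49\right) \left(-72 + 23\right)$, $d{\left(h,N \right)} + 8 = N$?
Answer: $3023$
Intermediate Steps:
$d{\left(h,N \right)} = -8 + N$
$b{\left(T \right)} = -8 + T$
$k{\left(t,f \right)} = 4 + f$
$M{\left(p,y \right)} = - 10 y$ ($M{\left(p,y \right)} = y \left(-8 - 2\right) = y \left(-10\right) = - 10 y$)
$m = 2303$ ($m = \left(\left(4 - 2\right) - 49\right) \left(-72 + 23\right) = \left(2 - 49\right) \left(-49\right) = \left(-47\right) \left(-49\right) = 2303$)
$\left(-9\right) \left(-2\right) M{\left(-9,-4 \right)} + m = \left(-9\right) \left(-2\right) \left(\left(-10\right) \left(-4\right)\right) + 2303 = 18 \cdot 40 + 2303 = 720 + 2303 = 3023$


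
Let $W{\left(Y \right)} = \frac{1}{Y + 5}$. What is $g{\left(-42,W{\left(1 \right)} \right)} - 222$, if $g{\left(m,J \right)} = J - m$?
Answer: $- \frac{1079}{6} \approx -179.83$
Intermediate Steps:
$W{\left(Y \right)} = \frac{1}{5 + Y}$
$g{\left(-42,W{\left(1 \right)} \right)} - 222 = \left(\frac{1}{5 + 1} - -42\right) - 222 = \left(\frac{1}{6} + 42\right) - 222 = \frac{253}{6} - 222 = - \frac{1079}{6}$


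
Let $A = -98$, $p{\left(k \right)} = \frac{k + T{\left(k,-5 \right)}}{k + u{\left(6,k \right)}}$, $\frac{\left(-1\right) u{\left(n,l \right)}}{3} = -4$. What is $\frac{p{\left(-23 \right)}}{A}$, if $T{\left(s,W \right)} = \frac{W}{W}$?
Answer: $- \frac{1}{49} \approx -0.020408$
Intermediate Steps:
$T{\left(s,W \right)} = 1$
$u{\left(n,l \right)} = 12$ ($u{\left(n,l \right)} = \left(-3\right) \left(-4\right) = 12$)
$p{\left(k \right)} = \frac{1 + k}{12 + k}$ ($p{\left(k \right)} = \frac{k + 1}{k + 12} = \frac{1 + k}{12 + k}$)
$\frac{p{\left(-23 \right)}}{A} = \frac{\frac{1}{12 - 23} \left(1 - 23\right)}{-98} = \frac{1}{-11} \left(-22\right) \left(- \frac{1}{98}\right) = \left(- \frac{1}{11}\right) \left(-22\right) \left(- \frac{1}{98}\right) = 2 \left(- \frac{1}{98}\right) = - \frac{1}{49}$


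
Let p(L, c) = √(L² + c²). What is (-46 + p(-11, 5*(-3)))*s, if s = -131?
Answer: 6026 - 131*√346 ≈ 3589.3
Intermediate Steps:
(-46 + p(-11, 5*(-3)))*s = (-46 + √((-11)² + (5*(-3))²))*(-131) = (-46 + √(121 + (-15)²))*(-131) = (-46 + √(121 + 225))*(-131) = (-46 + √346)*(-131) = 6026 - 131*√346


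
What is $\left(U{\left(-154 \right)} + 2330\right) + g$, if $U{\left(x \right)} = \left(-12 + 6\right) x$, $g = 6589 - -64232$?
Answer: $74075$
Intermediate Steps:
$g = 70821$ ($g = 6589 + 64232 = 70821$)
$U{\left(x \right)} = - 6 x$
$\left(U{\left(-154 \right)} + 2330\right) + g = \left(\left(-6\right) \left(-154\right) + 2330\right) + 70821 = \left(924 + 2330\right) + 70821 = 3254 + 70821 = 74075$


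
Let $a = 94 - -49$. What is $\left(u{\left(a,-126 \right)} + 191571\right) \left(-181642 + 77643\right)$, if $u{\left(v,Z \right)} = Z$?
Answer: $-19910088555$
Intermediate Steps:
$a = 143$ ($a = 94 + 49 = 143$)
$\left(u{\left(a,-126 \right)} + 191571\right) \left(-181642 + 77643\right) = \left(-126 + 191571\right) \left(-181642 + 77643\right) = 191445 \left(-103999\right) = -19910088555$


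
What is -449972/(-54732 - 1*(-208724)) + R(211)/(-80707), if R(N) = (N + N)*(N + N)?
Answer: -15934850383/3107058086 ≈ -5.1286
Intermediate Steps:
R(N) = 4*N**2 (R(N) = (2*N)*(2*N) = 4*N**2)
-449972/(-54732 - 1*(-208724)) + R(211)/(-80707) = -449972/(-54732 - 1*(-208724)) + (4*211**2)/(-80707) = -449972/(-54732 + 208724) + (4*44521)*(-1/80707) = -449972/153992 + 178084*(-1/80707) = -449972*1/153992 - 178084/80707 = -112493/38498 - 178084/80707 = -15934850383/3107058086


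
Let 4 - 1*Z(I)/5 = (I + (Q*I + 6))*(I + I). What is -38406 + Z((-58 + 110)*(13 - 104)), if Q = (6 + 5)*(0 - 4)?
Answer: 9628729854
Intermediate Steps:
Q = -44 (Q = 11*(-4) = -44)
Z(I) = 20 - 10*I*(6 - 43*I) (Z(I) = 20 - 5*(I + (-44*I + 6))*(I + I) = 20 - 5*(I + (6 - 44*I))*2*I = 20 - 5*(6 - 43*I)*2*I = 20 - 10*I*(6 - 43*I))
-38406 + Z((-58 + 110)*(13 - 104)) = -38406 + (20 - 60*(-58 + 110)*(13 - 104) + 430*((-58 + 110)*(13 - 104))²) = -38406 + (20 - 3120*(-91) + 430*(52*(-91))²) = -38406 + (20 - 60*(-4732) + 430*(-4732)²) = -38406 + (20 + 283920 + 430*22391824) = -38406 + (20 + 283920 + 9628484320) = -38406 + 9628768260 = 9628729854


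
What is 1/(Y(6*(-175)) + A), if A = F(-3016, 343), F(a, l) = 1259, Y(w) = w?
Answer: 1/209 ≈ 0.0047847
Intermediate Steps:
A = 1259
1/(Y(6*(-175)) + A) = 1/(6*(-175) + 1259) = 1/(-1050 + 1259) = 1/209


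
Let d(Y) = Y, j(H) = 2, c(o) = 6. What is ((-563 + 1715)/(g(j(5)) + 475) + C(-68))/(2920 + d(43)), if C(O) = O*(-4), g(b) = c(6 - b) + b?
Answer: 44176/477043 ≈ 0.092604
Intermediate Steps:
g(b) = 6 + b
C(O) = -4*O
((-563 + 1715)/(g(j(5)) + 475) + C(-68))/(2920 + d(43)) = ((-563 + 1715)/((6 + 2) + 475) - 4*(-68))/(2920 + 43) = (1152/(8 + 475) + 272)/2963 = (1152/483 + 272)*(1/2963) = (1152*(1/483) + 272)*(1/2963) = (384/161 + 272)*(1/2963) = (44176/161)*(1/2963) = 44176/477043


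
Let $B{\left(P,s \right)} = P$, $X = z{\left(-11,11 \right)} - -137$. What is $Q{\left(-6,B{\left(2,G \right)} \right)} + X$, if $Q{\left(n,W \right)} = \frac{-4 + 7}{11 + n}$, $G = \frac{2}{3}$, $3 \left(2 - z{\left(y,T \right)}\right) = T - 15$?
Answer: $\frac{2114}{15} \approx 140.93$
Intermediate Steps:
$z{\left(y,T \right)} = 7 - \frac{T}{3}$ ($z{\left(y,T \right)} = 2 - \frac{T - 15}{3} = 2 - \frac{-15 + T}{3} = 2 - \left(-5 + \frac{T}{3}\right) = 7 - \frac{T}{3}$)
$G = \frac{2}{3}$ ($G = 2 \cdot \frac{1}{3} = \frac{2}{3} \approx 0.66667$)
$X = \frac{421}{3}$ ($X = \left(7 - \frac{11}{3}\right) - -137 = \left(7 - \frac{11}{3}\right) + 137 = \frac{10}{3} + 137 = \frac{421}{3} \approx 140.33$)
$Q{\left(n,W \right)} = \frac{3}{11 + n}$
$Q{\left(-6,B{\left(2,G \right)} \right)} + X = \frac{3}{11 - 6} + \frac{421}{3} = \frac{3}{5} + \frac{421}{3} = \frac{2114}{15}$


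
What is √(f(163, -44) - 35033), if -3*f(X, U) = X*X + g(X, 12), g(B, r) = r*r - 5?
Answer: I*√395421/3 ≈ 209.61*I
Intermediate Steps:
g(B, r) = -5 + r² (g(B, r) = r² - 5 = -5 + r²)
f(X, U) = -139/3 - X²/3 (f(X, U) = -(X*X + (-5 + 12²))/3 = -(X² + (-5 + 144))/3 = -(X² + 139)/3 = -(139 + X²)/3 = -139/3 - X²/3)
√(f(163, -44) - 35033) = √((-139/3 - ⅓*163²) - 35033) = √((-139/3 - ⅓*26569) - 35033) = √((-139/3 - 26569/3) - 35033) = √(-26708/3 - 35033) = √(-131807/3) = I*√395421/3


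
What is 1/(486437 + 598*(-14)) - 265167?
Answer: -126767061854/478065 ≈ -2.6517e+5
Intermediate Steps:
1/(486437 + 598*(-14)) - 265167 = 1/(486437 - 8372) - 265167 = 1/478065 - 265167 = -126767061854/478065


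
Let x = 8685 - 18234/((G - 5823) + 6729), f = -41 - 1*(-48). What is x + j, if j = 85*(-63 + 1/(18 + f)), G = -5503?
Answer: 76709369/22985 ≈ 3337.4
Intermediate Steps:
f = 7 (f = -41 + 48 = 7)
j = -26758/5 (j = 85*(-63 + 1/(18 + 7)) = 85*(-63 + 1/25) = 85*(-1574/25) = -26758/5 ≈ -5351.6)
x = 39943179/4597 (x = 8685 - 18234/((-5503 - 5823) + 6729) = 8685 - 18234/(-11326 + 6729) = 8685 - 18234/(-4597) = 8685 - 18234*(-1/4597) = 8685 + 18234/4597 = 39943179/4597 ≈ 8689.0)
x + j = 39943179/4597 - 26758/5 = 76709369/22985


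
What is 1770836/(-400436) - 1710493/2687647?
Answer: -1361081259460/269057653523 ≈ -5.0587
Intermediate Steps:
1770836/(-400436) - 1710493/2687647 = 1770836*(-1/400436) - 1710493*1/2687647 = -442709/100109 - 1710493/2687647 = -1361081259460/269057653523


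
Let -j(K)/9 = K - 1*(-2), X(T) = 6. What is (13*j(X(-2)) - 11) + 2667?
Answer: 1720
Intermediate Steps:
j(K) = -18 - 9*K (j(K) = -9*(K - 1*(-2)) = -9*(K + 2) = -9*(2 + K) = -18 - 9*K)
(13*j(X(-2)) - 11) + 2667 = (13*(-18 - 9*6) - 11) + 2667 = (13*(-18 - 54) - 11) + 2667 = (13*(-72) - 11) + 2667 = (-936 - 11) + 2667 = -947 + 2667 = 1720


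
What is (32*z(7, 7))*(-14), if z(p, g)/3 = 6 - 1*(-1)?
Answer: -9408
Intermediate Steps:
z(p, g) = 21 (z(p, g) = 3*(6 - 1*(-1)) = 3*(6 + 1) = 3*7 = 21)
(32*z(7, 7))*(-14) = (32*21)*(-14) = 672*(-14) = -9408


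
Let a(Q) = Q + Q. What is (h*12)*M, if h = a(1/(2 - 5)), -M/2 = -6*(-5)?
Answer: 480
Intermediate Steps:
a(Q) = 2*Q
M = -60 (M = -(-12)*(-5) = -2*30 = -60)
h = -⅔ (h = 2/(2 - 5) = 2/(-3) = 2*(-⅓) = -⅔ ≈ -0.66667)
(h*12)*M = -⅔*12*(-60) = -8*(-60) = 480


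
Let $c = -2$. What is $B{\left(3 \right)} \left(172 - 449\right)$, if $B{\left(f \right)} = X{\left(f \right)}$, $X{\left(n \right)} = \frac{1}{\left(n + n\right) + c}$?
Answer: $- \frac{277}{4} \approx -69.25$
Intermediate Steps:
$X{\left(n \right)} = \frac{1}{-2 + 2 n}$ ($X{\left(n \right)} = \frac{1}{\left(n + n\right) - 2} = \frac{1}{2 n - 2} = \frac{1}{-2 + 2 n}$)
$B{\left(f \right)} = \frac{1}{2 \left(-1 + f\right)}$
$B{\left(3 \right)} \left(172 - 449\right) = \frac{1}{2 \left(-1 + 3\right)} \left(172 - 449\right) = \frac{1}{2 \cdot 2} \left(-277\right) = \frac{1}{2} \cdot \frac{1}{2} \left(-277\right) = \frac{1}{4} \left(-277\right) = - \frac{277}{4}$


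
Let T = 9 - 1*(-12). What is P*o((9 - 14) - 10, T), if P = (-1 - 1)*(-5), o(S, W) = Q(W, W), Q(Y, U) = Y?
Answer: 210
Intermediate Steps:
T = 21 (T = 9 + 12 = 21)
o(S, W) = W
P = 10 (P = -2*(-5) = 10)
P*o((9 - 14) - 10, T) = 10*21 = 210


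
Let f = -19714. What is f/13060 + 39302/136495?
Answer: -217757831/178262470 ≈ -1.2216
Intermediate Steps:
f/13060 + 39302/136495 = -19714/13060 + 39302/136495 = -19714*1/13060 + 39302*(1/136495) = -9857/6530 + 39302/136495 = -217757831/178262470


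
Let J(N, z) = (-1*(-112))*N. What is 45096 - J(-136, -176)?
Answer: 60328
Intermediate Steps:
J(N, z) = 112*N
45096 - J(-136, -176) = 45096 - 112*(-136) = 45096 - 1*(-15232) = 45096 + 15232 = 60328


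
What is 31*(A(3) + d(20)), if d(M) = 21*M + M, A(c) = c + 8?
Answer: 13981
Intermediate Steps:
A(c) = 8 + c
d(M) = 22*M
31*(A(3) + d(20)) = 31*((8 + 3) + 22*20) = 31*(11 + 440) = 31*451 = 13981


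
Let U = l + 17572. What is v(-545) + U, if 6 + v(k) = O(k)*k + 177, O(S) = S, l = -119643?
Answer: 195125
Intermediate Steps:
U = -102071 (U = -119643 + 17572 = -102071)
v(k) = 171 + k² (v(k) = -6 + (k*k + 177) = -6 + (k² + 177) = -6 + (177 + k²) = 171 + k²)
v(-545) + U = (171 + (-545)²) - 102071 = (171 + 297025) - 102071 = 297196 - 102071 = 195125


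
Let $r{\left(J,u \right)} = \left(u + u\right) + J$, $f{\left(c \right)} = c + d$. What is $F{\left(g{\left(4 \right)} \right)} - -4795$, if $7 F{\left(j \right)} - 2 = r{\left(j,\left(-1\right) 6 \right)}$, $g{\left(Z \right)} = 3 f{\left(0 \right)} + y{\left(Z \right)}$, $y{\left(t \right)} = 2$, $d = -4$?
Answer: $\frac{33545}{7} \approx 4792.1$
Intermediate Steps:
$f{\left(c \right)} = -4 + c$ ($f{\left(c \right)} = c - 4 = -4 + c$)
$g{\left(Z \right)} = -10$ ($g{\left(Z \right)} = 3 \left(-4 + 0\right) + 2 = 3 \left(-4\right) + 2 = -12 + 2 = -10$)
$r{\left(J,u \right)} = J + 2 u$ ($r{\left(J,u \right)} = 2 u + J = J + 2 u$)
$F{\left(j \right)} = - \frac{10}{7} + \frac{j}{7}$ ($F{\left(j \right)} = \frac{2}{7} + \frac{j + 2 \left(\left(-1\right) 6\right)}{7} = \frac{2}{7} + \frac{j + 2 \left(-6\right)}{7} = \frac{2}{7} + \frac{j - 12}{7} = \frac{2}{7} + \frac{-12 + j}{7} = \frac{2}{7} + \left(- \frac{12}{7} + \frac{j}{7}\right) = - \frac{10}{7} + \frac{j}{7}$)
$F{\left(g{\left(4 \right)} \right)} - -4795 = \left(- \frac{10}{7} + \frac{1}{7} \left(-10\right)\right) - -4795 = \left(- \frac{10}{7} - \frac{10}{7}\right) + 4795 = - \frac{20}{7} + 4795 = \frac{33545}{7}$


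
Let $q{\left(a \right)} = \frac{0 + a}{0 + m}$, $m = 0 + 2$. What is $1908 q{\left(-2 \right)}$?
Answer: $-1908$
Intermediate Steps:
$m = 2$
$q{\left(a \right)} = \frac{a}{2}$ ($q{\left(a \right)} = \frac{0 + a}{0 + 2} = \frac{a}{2}$)
$1908 q{\left(-2 \right)} = 1908 \cdot \frac{1}{2} \left(-2\right) = 1908 \left(-1\right) = -1908$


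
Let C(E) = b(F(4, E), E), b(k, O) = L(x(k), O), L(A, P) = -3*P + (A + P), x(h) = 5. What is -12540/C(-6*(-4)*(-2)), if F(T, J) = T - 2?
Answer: -12540/101 ≈ -124.16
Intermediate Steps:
F(T, J) = -2 + T
L(A, P) = A - 2*P
b(k, O) = 5 - 2*O
C(E) = 5 - 2*E
-12540/C(-6*(-4)*(-2)) = -12540/(5 - 2*(-6*(-4))*(-2)) = -12540/(5 - 48*(-2)) = -12540/(5 - 2*(-48)) = -12540/(5 + 96) = -12540/101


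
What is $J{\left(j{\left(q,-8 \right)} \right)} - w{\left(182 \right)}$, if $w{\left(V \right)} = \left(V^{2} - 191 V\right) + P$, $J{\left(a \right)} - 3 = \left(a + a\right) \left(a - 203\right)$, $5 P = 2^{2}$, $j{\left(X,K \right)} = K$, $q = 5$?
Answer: $\frac{25081}{5} \approx 5016.2$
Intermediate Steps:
$P = \frac{4}{5}$ ($P = \frac{2^{2}}{5} = \frac{1}{5} \cdot 4 = \frac{4}{5} \approx 0.8$)
$J{\left(a \right)} = 3 + 2 a \left(-203 + a\right)$ ($J{\left(a \right)} = 3 + \left(a + a\right) \left(a - 203\right) = 3 + 2 a \left(-203 + a\right)$)
$w{\left(V \right)} = \frac{4}{5} + V^{2} - 191 V$ ($w{\left(V \right)} = \left(V^{2} - 191 V\right) + \frac{4}{5} = \frac{4}{5} + V^{2} - 191 V$)
$J{\left(j{\left(q,-8 \right)} \right)} - w{\left(182 \right)} = \left(3 - -3248 + 2 \left(-8\right)^{2}\right) - \left(\frac{4}{5} + 182^{2} - 34762\right) = \left(3 + 3248 + 2 \cdot 64\right) - \left(\frac{4}{5} + 33124 - 34762\right) = \left(3 + 3248 + 128\right) - - \frac{8186}{5} = 3379 + \frac{8186}{5} = \frac{25081}{5}$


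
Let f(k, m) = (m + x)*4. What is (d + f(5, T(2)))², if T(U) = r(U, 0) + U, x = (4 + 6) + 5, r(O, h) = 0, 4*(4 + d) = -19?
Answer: 56169/16 ≈ 3510.6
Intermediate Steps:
d = -35/4 (d = -4 + (¼)*(-19) = -4 - 19/4 = -35/4 ≈ -8.7500)
x = 15 (x = 10 + 5 = 15)
T(U) = U (T(U) = 0 + U = U)
f(k, m) = 60 + 4*m (f(k, m) = (m + 15)*4 = (15 + m)*4 = 60 + 4*m)
(d + f(5, T(2)))² = (-35/4 + (60 + 4*2))² = (-35/4 + (60 + 8))² = (-35/4 + 68)² = (237/4)² = 56169/16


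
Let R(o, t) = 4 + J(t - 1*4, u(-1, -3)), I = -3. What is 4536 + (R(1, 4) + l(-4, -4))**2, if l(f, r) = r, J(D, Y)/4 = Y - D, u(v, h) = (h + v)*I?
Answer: 6840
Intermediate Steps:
u(v, h) = -3*h - 3*v (u(v, h) = (h + v)*(-3) = -3*h - 3*v)
J(D, Y) = -4*D + 4*Y (J(D, Y) = 4*(Y - D) = -4*D + 4*Y)
R(o, t) = 68 - 4*t (R(o, t) = 4 + (-4*(t - 1*4) + 4*(-3*(-3) - 3*(-1))) = 4 + (-4*(t - 4) + 4*(9 + 3)) = 4 + (-4*(-4 + t) + 4*12) = 4 + ((16 - 4*t) + 48) = 4 + (64 - 4*t) = 68 - 4*t)
4536 + (R(1, 4) + l(-4, -4))**2 = 4536 + ((68 - 4*4) - 4)**2 = 4536 + ((68 - 16) - 4)**2 = 4536 + (52 - 4)**2 = 4536 + 48**2 = 4536 + 2304 = 6840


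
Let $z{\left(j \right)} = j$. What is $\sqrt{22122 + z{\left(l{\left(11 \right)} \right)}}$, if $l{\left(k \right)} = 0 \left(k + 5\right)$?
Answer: $3 \sqrt{2458} \approx 148.73$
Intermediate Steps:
$l{\left(k \right)} = 0$ ($l{\left(k \right)} = 0 \left(5 + k\right) = 0$)
$\sqrt{22122 + z{\left(l{\left(11 \right)} \right)}} = \sqrt{22122 + 0} = \sqrt{22122} = 3 \sqrt{2458}$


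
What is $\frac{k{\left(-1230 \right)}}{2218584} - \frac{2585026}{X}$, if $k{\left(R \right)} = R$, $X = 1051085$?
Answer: $- \frac{16204491971}{6587345660} \approx -2.4599$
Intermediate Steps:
$\frac{k{\left(-1230 \right)}}{2218584} - \frac{2585026}{X} = - \frac{1230}{2218584} - \frac{2585026}{1051085} = \left(-1230\right) \frac{1}{2218584} - \frac{43814}{17815} = - \frac{205}{369764} - \frac{43814}{17815} = - \frac{16204491971}{6587345660}$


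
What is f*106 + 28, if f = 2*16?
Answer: 3420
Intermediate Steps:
f = 32
f*106 + 28 = 32*106 + 28 = 3392 + 28 = 3420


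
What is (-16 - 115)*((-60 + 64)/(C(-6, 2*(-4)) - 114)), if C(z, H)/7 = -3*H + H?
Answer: 262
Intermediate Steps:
C(z, H) = -14*H (C(z, H) = 7*(-3*H + H) = 7*(-2*H) = -14*H)
(-16 - 115)*((-60 + 64)/(C(-6, 2*(-4)) - 114)) = (-16 - 115)*((-60 + 64)/(-28*(-4) - 114)) = -524/(-14*(-8) - 114) = -524/(112 - 114) = -524/(-2) = -524*(-1)/2 = -131*(-2) = 262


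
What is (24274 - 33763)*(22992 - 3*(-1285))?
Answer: -254751183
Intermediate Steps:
(24274 - 33763)*(22992 - 3*(-1285)) = -9489*(22992 + 3855) = -9489*26847 = -254751183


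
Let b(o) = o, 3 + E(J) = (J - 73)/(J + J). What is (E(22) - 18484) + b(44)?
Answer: -811543/44 ≈ -18444.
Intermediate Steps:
E(J) = -3 + (-73 + J)/(2*J) (E(J) = -3 + (J - 73)/(J + J) = -3 + (-73 + J)/((2*J)) = -3 + (-73 + J)*(1/(2*J)) = -3 + (-73 + J)/(2*J))
(E(22) - 18484) + b(44) = ((1/2)*(-73 - 5*22)/22 - 18484) + 44 = ((1/2)*(1/22)*(-73 - 110) - 18484) + 44 = ((1/2)*(1/22)*(-183) - 18484) + 44 = (-183/44 - 18484) + 44 = -813479/44 + 44 = -811543/44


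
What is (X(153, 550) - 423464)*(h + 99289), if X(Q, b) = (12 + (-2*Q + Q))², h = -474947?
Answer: 151609182614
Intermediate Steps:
X(Q, b) = (12 - Q)²
(X(153, 550) - 423464)*(h + 99289) = ((-12 + 153)² - 423464)*(-474947 + 99289) = (141² - 423464)*(-375658) = (19881 - 423464)*(-375658) = -403583*(-375658) = 151609182614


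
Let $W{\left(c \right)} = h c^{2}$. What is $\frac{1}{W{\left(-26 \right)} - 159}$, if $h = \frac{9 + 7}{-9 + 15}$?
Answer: $\frac{3}{4931} \approx 0.0006084$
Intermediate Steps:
$h = \frac{8}{3}$ ($h = \frac{16}{6} = 16 \cdot \frac{1}{6} = \frac{8}{3} \approx 2.6667$)
$W{\left(c \right)} = \frac{8 c^{2}}{3}$
$\frac{1}{W{\left(-26 \right)} - 159} = \frac{1}{\frac{8 \left(-26\right)^{2}}{3} - 159} = \frac{1}{\frac{8}{3} \cdot 676 - 159} = \frac{1}{\frac{5408}{3} - 159} = \frac{1}{\frac{4931}{3}} = \frac{3}{4931}$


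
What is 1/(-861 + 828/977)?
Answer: -977/840369 ≈ -0.0011626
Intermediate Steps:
1/(-861 + 828/977) = 1/(-840369/977) = -977/840369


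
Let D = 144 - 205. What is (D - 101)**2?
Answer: 26244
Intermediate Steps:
D = -61
(D - 101)**2 = (-61 - 101)**2 = (-162)**2 = 26244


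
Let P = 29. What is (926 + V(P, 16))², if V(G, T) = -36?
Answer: 792100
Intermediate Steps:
(926 + V(P, 16))² = (926 - 36)² = 890² = 792100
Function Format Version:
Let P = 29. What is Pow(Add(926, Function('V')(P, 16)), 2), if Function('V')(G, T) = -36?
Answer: 792100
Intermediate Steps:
Pow(Add(926, Function('V')(P, 16)), 2) = Pow(Add(926, -36), 2) = Pow(890, 2) = 792100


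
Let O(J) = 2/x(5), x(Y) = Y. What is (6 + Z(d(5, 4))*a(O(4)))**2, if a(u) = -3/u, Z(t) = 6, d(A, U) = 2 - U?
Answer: 1521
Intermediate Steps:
O(J) = 2/5
(6 + Z(d(5, 4))*a(O(4)))**2 = (6 + 6*(-3/2/5))**2 = (6 + 6*(-3*5/2))**2 = (6 + 6*(-15/2))**2 = (6 - 45)**2 = (-39)**2 = 1521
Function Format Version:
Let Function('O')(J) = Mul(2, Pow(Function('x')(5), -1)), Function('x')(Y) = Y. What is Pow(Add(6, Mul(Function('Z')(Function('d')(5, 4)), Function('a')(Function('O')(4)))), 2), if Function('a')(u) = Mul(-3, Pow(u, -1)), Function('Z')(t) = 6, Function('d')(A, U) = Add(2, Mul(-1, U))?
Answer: 1521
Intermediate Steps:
Function('O')(J) = Rational(2, 5) (Function('O')(J) = Mul(2, Pow(5, -1)) = Mul(2, Rational(1, 5)) = Rational(2, 5))
Pow(Add(6, Mul(Function('Z')(Function('d')(5, 4)), Function('a')(Function('O')(4)))), 2) = Pow(Add(6, Mul(6, Mul(-3, Pow(Rational(2, 5), -1)))), 2) = Pow(Add(6, Mul(6, Mul(-3, Rational(5, 2)))), 2) = Pow(Add(6, Mul(6, Rational(-15, 2))), 2) = Pow(Add(6, -45), 2) = Pow(-39, 2) = 1521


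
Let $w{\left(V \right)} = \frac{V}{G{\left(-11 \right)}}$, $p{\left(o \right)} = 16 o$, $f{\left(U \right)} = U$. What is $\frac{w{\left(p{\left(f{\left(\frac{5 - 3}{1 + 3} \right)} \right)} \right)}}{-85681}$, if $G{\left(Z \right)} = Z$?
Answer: $\frac{8}{942491} \approx 8.4881 \cdot 10^{-6}$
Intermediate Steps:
$w{\left(V \right)} = - \frac{V}{11}$ ($w{\left(V \right)} = \frac{V}{-11} = V \left(- \frac{1}{11}\right) = - \frac{V}{11}$)
$\frac{w{\left(p{\left(f{\left(\frac{5 - 3}{1 + 3} \right)} \right)} \right)}}{-85681} = \frac{\left(- \frac{1}{11}\right) 16 \frac{5 - 3}{1 + 3}}{-85681} = - \frac{16 \cdot \frac{2}{4}}{11} \left(- \frac{1}{85681}\right) = - \frac{16 \cdot 2 \cdot \frac{1}{4}}{11} \left(- \frac{1}{85681}\right) = - \frac{16 \cdot \frac{1}{2}}{11} \left(- \frac{1}{85681}\right) = \left(- \frac{1}{11}\right) 8 \left(- \frac{1}{85681}\right) = \left(- \frac{8}{11}\right) \left(- \frac{1}{85681}\right) = \frac{8}{942491}$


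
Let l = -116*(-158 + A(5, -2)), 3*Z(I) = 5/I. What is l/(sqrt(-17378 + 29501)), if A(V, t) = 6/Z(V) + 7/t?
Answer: 16646*sqrt(1347)/4041 ≈ 151.18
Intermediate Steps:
Z(I) = 5/(3*I) (Z(I) = (5/I)/3 = 5/(3*I))
A(V, t) = 7/t + 18*V/5 (A(V, t) = 6/((5/(3*V))) + 7/t = 6*(3*V/5) + 7/t = 18*V/5 + 7/t = 7/t + 18*V/5)
l = 16646 (l = -116*(-158 + (7/(-2) + (18/5)*5)) = -116*(-158 + (7*(-1/2) + 18)) = -116*(-158 + (-7/2 + 18)) = -116*(-158 + 29/2) = -116*(-287/2) = 16646)
l/(sqrt(-17378 + 29501)) = 16646/(sqrt(-17378 + 29501)) = 16646/(sqrt(12123)) = 16646/((3*sqrt(1347))) = 16646*(sqrt(1347)/4041) = 16646*sqrt(1347)/4041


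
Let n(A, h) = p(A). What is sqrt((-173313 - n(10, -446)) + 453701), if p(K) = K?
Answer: 7*sqrt(5722) ≈ 529.51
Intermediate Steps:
n(A, h) = A
sqrt((-173313 - n(10, -446)) + 453701) = sqrt((-173313 - 1*10) + 453701) = sqrt((-173313 - 10) + 453701) = sqrt(-173323 + 453701) = sqrt(280378) = 7*sqrt(5722)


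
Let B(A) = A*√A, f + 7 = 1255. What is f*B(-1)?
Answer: -1248*I ≈ -1248.0*I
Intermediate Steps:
f = 1248 (f = -7 + 1255 = 1248)
B(A) = A^(3/2)
f*B(-1) = 1248*(-1)^(3/2) = 1248*(-I) = -1248*I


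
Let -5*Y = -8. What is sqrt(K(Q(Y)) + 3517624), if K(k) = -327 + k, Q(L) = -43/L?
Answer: sqrt(56276322)/4 ≈ 1875.4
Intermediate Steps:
Y = 8/5 (Y = -1/5*(-8) = 8/5 ≈ 1.6000)
sqrt(K(Q(Y)) + 3517624) = sqrt((-327 - 43/8/5) + 3517624) = sqrt((-327 - 43*5/8) + 3517624) = sqrt((-327 - 215/8) + 3517624) = sqrt(-2831/8 + 3517624) = sqrt(28138161/8) = sqrt(56276322)/4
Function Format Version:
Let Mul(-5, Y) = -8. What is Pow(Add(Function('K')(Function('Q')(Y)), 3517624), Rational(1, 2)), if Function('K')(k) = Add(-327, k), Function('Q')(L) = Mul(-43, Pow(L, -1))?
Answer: Mul(Rational(1, 4), Pow(56276322, Rational(1, 2))) ≈ 1875.4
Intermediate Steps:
Y = Rational(8, 5) (Y = Mul(Rational(-1, 5), -8) = Rational(8, 5) ≈ 1.6000)
Pow(Add(Function('K')(Function('Q')(Y)), 3517624), Rational(1, 2)) = Pow(Add(Add(-327, Mul(-43, Pow(Rational(8, 5), -1))), 3517624), Rational(1, 2)) = Pow(Add(Add(-327, Mul(-43, Rational(5, 8))), 3517624), Rational(1, 2)) = Pow(Add(Add(-327, Rational(-215, 8)), 3517624), Rational(1, 2)) = Pow(Add(Rational(-2831, 8), 3517624), Rational(1, 2)) = Pow(Rational(28138161, 8), Rational(1, 2)) = Mul(Rational(1, 4), Pow(56276322, Rational(1, 2)))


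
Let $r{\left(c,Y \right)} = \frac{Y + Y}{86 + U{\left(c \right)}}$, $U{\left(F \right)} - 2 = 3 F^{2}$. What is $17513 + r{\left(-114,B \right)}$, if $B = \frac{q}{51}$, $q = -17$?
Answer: $\frac{1026506981}{58614} \approx 17513.0$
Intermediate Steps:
$B = - \frac{1}{3}$ ($B = - \frac{17}{51} = \left(-17\right) \frac{1}{51} = - \frac{1}{3} \approx -0.33333$)
$U{\left(F \right)} = 2 + 3 F^{2}$
$r{\left(c,Y \right)} = \frac{2 Y}{88 + 3 c^{2}}$ ($r{\left(c,Y \right)} = \frac{Y + Y}{86 + \left(2 + 3 c^{2}\right)} = \frac{2 Y}{88 + 3 c^{2}}$)
$17513 + r{\left(-114,B \right)} = 17513 + 2 \left(- \frac{1}{3}\right) \frac{1}{88 + 3 \left(-114\right)^{2}} = 17513 + 2 \left(- \frac{1}{3}\right) \frac{1}{88 + 3 \cdot 12996} = 17513 + 2 \left(- \frac{1}{3}\right) \frac{1}{88 + 38988} = 17513 + 2 \left(- \frac{1}{3}\right) \frac{1}{39076} = 17513 - \frac{1}{58614} = \frac{1026506981}{58614}$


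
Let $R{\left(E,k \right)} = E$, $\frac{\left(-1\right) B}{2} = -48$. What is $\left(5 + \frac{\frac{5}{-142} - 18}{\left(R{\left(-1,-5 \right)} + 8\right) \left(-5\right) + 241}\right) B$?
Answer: $\frac{3448776}{7313} \approx 471.6$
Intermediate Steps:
$B = 96$ ($B = \left(-2\right) \left(-48\right) = 96$)
$\left(5 + \frac{\frac{5}{-142} - 18}{\left(R{\left(-1,-5 \right)} + 8\right) \left(-5\right) + 241}\right) B = \left(5 + \frac{\frac{5}{-142} - 18}{\left(-1 + 8\right) \left(-5\right) + 241}\right) 96 = \left(5 + \frac{5 \left(- \frac{1}{142}\right) - 18}{7 \left(-5\right) + 241}\right) 96 = \left(5 + \frac{- \frac{5}{142} - 18}{-35 + 241}\right) 96 = \left(5 - \frac{2561}{142 \cdot 206}\right) 96 = \left(5 - \frac{2561}{29252}\right) 96 = \frac{143699}{29252} \cdot 96 = \frac{3448776}{7313}$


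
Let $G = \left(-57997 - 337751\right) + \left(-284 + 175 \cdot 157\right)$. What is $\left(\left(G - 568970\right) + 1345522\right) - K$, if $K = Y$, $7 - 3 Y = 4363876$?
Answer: $1862618$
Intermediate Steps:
$G = -368557$ ($G = -395748 + \left(-284 + 27475\right) = -395748 + 27191 = -368557$)
$Y = -1454623$ ($Y = \frac{7}{3} - \frac{4363876}{3} = -1454623$)
$K = -1454623$
$\left(\left(G - 568970\right) + 1345522\right) - K = \left(\left(-368557 - 568970\right) + 1345522\right) - -1454623 = \left(-937527 + 1345522\right) + 1454623 = 407995 + 1454623 = 1862618$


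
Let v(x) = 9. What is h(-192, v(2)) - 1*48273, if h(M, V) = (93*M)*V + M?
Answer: -209169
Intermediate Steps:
h(M, V) = M + 93*M*V (h(M, V) = 93*M*V + M = M + 93*M*V)
h(-192, v(2)) - 1*48273 = -192*(1 + 93*9) - 1*48273 = -192*(1 + 837) - 48273 = -192*838 - 48273 = -160896 - 48273 = -209169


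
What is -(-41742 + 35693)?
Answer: 6049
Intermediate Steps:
-(-41742 + 35693) = -1*(-6049) = 6049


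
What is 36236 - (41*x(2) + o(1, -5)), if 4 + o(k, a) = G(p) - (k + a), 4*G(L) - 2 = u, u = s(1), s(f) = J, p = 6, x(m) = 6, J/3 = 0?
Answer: 71979/2 ≈ 35990.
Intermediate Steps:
J = 0 (J = 3*0 = 0)
s(f) = 0
u = 0
G(L) = ½ (G(L) = ½ + (¼)*0 = ½ + 0 = ½)
o(k, a) = -7/2 - a - k (o(k, a) = -4 + (½ - (k + a)) = -4 + (½ - (a + k)) = -4 + (½ + (-a - k)) = -4 + (½ - a - k) = -7/2 - a - k)
36236 - (41*x(2) + o(1, -5)) = 36236 - (41*6 + (-7/2 - 1*(-5) - 1*1)) = 36236 - (246 + (-7/2 + 5 - 1)) = 36236 - (246 + ½) = 36236 - 1*493/2 = 36236 - 493/2 = 71979/2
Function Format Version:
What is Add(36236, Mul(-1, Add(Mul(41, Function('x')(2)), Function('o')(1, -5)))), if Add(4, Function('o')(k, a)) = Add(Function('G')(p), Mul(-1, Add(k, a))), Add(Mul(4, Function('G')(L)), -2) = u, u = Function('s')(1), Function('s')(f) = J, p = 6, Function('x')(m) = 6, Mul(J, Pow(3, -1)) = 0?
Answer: Rational(71979, 2) ≈ 35990.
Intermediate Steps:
J = 0 (J = Mul(3, 0) = 0)
Function('s')(f) = 0
u = 0
Function('G')(L) = Rational(1, 2) (Function('G')(L) = Add(Rational(1, 2), Mul(Rational(1, 4), 0)) = Add(Rational(1, 2), 0) = Rational(1, 2))
Function('o')(k, a) = Add(Rational(-7, 2), Mul(-1, a), Mul(-1, k)) (Function('o')(k, a) = Add(-4, Add(Rational(1, 2), Mul(-1, Add(k, a)))) = Add(-4, Add(Rational(1, 2), Mul(-1, Add(a, k)))) = Add(-4, Add(Rational(1, 2), Add(Mul(-1, a), Mul(-1, k)))) = Add(-4, Add(Rational(1, 2), Mul(-1, a), Mul(-1, k))) = Add(Rational(-7, 2), Mul(-1, a), Mul(-1, k)))
Add(36236, Mul(-1, Add(Mul(41, Function('x')(2)), Function('o')(1, -5)))) = Add(36236, Mul(-1, Add(Mul(41, 6), Add(Rational(-7, 2), Mul(-1, -5), Mul(-1, 1))))) = Add(36236, Mul(-1, Add(246, Add(Rational(-7, 2), 5, -1)))) = Add(36236, Mul(-1, Add(246, Rational(1, 2)))) = Add(36236, Mul(-1, Rational(493, 2))) = Add(36236, Rational(-493, 2)) = Rational(71979, 2)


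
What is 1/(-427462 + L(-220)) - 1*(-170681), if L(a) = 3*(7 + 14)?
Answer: 72948888718/427399 ≈ 1.7068e+5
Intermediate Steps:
L(a) = 63 (L(a) = 3*21 = 63)
1/(-427462 + L(-220)) - 1*(-170681) = 1/(-427462 + 63) - 1*(-170681) = 1/(-427399) + 170681 = -1/427399 + 170681 = 72948888718/427399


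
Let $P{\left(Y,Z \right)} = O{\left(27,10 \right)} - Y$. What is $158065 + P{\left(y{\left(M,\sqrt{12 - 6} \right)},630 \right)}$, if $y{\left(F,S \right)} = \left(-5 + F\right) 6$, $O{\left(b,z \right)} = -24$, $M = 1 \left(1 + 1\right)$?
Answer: $158059$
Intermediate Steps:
$M = 2$ ($M = 1 \cdot 2 = 2$)
$y{\left(F,S \right)} = -30 + 6 F$
$P{\left(Y,Z \right)} = -24 - Y$
$158065 + P{\left(y{\left(M,\sqrt{12 - 6} \right)},630 \right)} = 158065 - \left(-6 + 12\right) = 158065 - 6 = 158059$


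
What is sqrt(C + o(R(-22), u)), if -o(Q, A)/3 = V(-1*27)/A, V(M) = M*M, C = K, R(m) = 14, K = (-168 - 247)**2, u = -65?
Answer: 2*sqrt(181948195)/65 ≈ 415.04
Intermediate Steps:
K = 172225 (K = (-415)**2 = 172225)
C = 172225
V(M) = M**2
o(Q, A) = -2187/A (o(Q, A) = -3*(-1*27)**2/A = -3*(-27)**2/A = -2187/A)
sqrt(C + o(R(-22), u)) = sqrt(172225 - 2187/(-65)) = sqrt(172225 - 2187*(-1/65)) = sqrt(172225 + 2187/65) = sqrt(11196812/65) = 2*sqrt(181948195)/65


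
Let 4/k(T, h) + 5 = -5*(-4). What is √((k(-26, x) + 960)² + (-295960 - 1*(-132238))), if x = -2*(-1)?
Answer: √170637766/15 ≈ 870.86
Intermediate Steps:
x = 2
k(T, h) = 4/15 (k(T, h) = 4/(-5 - 5*(-4)) = 4/(-5 + 20) = 4/15)
√((k(-26, x) + 960)² + (-295960 - 1*(-132238))) = √((4/15 + 960)² + (-295960 - 1*(-132238))) = √((14404/15)² + (-295960 + 132238)) = √(207475216/225 - 163722) = √(170637766/225) = √170637766/15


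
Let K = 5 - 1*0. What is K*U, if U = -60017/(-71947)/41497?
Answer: 300085/2985584659 ≈ 0.00010051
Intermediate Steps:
K = 5 (K = 5 + 0 = 5)
U = 60017/2985584659 (U = -60017*(-1/71947)*(1/41497) = (60017/71947)*(1/41497) = 60017/2985584659 ≈ 2.0102e-5)
K*U = 5*(60017/2985584659) = 300085/2985584659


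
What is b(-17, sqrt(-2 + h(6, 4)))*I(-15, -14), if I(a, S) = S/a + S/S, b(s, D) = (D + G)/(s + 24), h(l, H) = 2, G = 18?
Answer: 174/35 ≈ 4.9714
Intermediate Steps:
b(s, D) = (18 + D)/(24 + s) (b(s, D) = (D + 18)/(s + 24) = (18 + D)/(24 + s))
I(a, S) = 1 + S/a (I(a, S) = S/a + 1 = 1 + S/a)
b(-17, sqrt(-2 + h(6, 4)))*I(-15, -14) = ((18 + sqrt(-2 + 2))/(24 - 17))*((-14 - 15)/(-15)) = ((18 + sqrt(0))/7)*(-1/15*(-29)) = ((18 + 0)/7)*(29/15) = ((1/7)*18)*(29/15) = (18/7)*(29/15) = 174/35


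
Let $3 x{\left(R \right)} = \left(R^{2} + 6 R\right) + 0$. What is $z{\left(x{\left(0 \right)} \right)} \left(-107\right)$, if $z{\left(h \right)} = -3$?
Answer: $321$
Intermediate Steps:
$x{\left(R \right)} = 2 R + \frac{R^{2}}{3}$ ($x{\left(R \right)} = \frac{\left(R^{2} + 6 R\right) + 0}{3} = \frac{R^{2} + 6 R}{3} = 2 R + \frac{R^{2}}{3}$)
$z{\left(x{\left(0 \right)} \right)} \left(-107\right) = \left(-3\right) \left(-107\right) = 321$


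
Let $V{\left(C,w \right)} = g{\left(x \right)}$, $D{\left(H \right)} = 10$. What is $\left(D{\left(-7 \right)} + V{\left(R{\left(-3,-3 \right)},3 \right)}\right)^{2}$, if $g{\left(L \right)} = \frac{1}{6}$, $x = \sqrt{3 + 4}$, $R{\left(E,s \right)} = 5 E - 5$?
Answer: $\frac{3721}{36} \approx 103.36$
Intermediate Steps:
$R{\left(E,s \right)} = -5 + 5 E$
$x = \sqrt{7} \approx 2.6458$
$g{\left(L \right)} = \frac{1}{6}$
$V{\left(C,w \right)} = \frac{1}{6}$
$\left(D{\left(-7 \right)} + V{\left(R{\left(-3,-3 \right)},3 \right)}\right)^{2} = \left(10 + \frac{1}{6}\right)^{2} = \left(\frac{61}{6}\right)^{2} = \frac{3721}{36}$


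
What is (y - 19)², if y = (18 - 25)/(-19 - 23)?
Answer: 12769/36 ≈ 354.69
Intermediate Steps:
y = ⅙ (y = -7/(-42) = -7*(-1/42) = ⅙ ≈ 0.16667)
(y - 19)² = (⅙ - 19)² = (-113/6)² = 12769/36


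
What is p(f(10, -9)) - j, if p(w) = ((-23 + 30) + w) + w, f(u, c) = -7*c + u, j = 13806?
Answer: -13653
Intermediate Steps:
f(u, c) = u - 7*c
p(w) = 7 + 2*w (p(w) = (7 + w) + w = 7 + 2*w)
p(f(10, -9)) - j = (7 + 2*(10 - 7*(-9))) - 1*13806 = (7 + 2*(10 + 63)) - 13806 = (7 + 2*73) - 13806 = (7 + 146) - 13806 = 153 - 13806 = -13653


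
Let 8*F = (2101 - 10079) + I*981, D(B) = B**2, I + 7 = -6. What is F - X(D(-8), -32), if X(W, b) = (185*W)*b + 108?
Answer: 3009445/8 ≈ 3.7618e+5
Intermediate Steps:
I = -13 (I = -7 - 6 = -13)
X(W, b) = 108 + 185*W*b (X(W, b) = 185*W*b + 108 = 108 + 185*W*b)
F = -20731/8 (F = ((2101 - 10079) - 13*981)/8 = (-7978 - 12753)/8 = (1/8)*(-20731) = -20731/8 ≈ -2591.4)
F - X(D(-8), -32) = -20731/8 - (108 + 185*(-8)**2*(-32)) = -20731/8 - (108 + 185*64*(-32)) = -20731/8 - (108 - 378880) = -20731/8 - 1*(-378772) = -20731/8 + 378772 = 3009445/8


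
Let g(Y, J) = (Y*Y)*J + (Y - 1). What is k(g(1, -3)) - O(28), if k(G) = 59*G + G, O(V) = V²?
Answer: -964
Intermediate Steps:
g(Y, J) = -1 + Y + J*Y² (g(Y, J) = Y²*J + (-1 + Y) = J*Y² + (-1 + Y) = -1 + Y + J*Y²)
k(G) = 60*G
k(g(1, -3)) - O(28) = 60*(-1 + 1 - 3*1²) - 1*28² = 60*(-1 + 1 - 3*1) - 1*784 = 60*(-1 + 1 - 3) - 784 = 60*(-3) - 784 = -180 - 784 = -964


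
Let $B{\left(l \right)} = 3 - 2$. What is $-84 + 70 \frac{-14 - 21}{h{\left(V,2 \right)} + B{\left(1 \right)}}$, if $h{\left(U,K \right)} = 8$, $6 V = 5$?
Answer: $- \frac{3206}{9} \approx -356.22$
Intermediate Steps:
$V = \frac{5}{6}$ ($V = \frac{1}{6} \cdot 5 = \frac{5}{6} \approx 0.83333$)
$B{\left(l \right)} = 1$
$-84 + 70 \frac{-14 - 21}{h{\left(V,2 \right)} + B{\left(1 \right)}} = -84 + 70 \frac{-14 - 21}{8 + 1} = -84 + 70 \left(- \frac{35}{9}\right) = -84 - \frac{2450}{9} = - \frac{3206}{9}$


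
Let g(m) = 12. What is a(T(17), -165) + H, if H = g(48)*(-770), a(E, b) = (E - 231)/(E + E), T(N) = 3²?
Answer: -27757/3 ≈ -9252.3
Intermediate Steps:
T(N) = 9
a(E, b) = (-231 + E)/(2*E) (a(E, b) = (-231 + E)/((2*E)) = (-231 + E)*(1/(2*E)) = (-231 + E)/(2*E))
H = -9240 (H = 12*(-770) = -9240)
a(T(17), -165) + H = (½)*(-231 + 9)/9 - 9240 = (½)*(⅑)*(-222) - 9240 = -37/3 - 9240 = -27757/3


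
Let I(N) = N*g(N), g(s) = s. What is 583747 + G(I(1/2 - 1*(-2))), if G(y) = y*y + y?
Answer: 9340677/16 ≈ 5.8379e+5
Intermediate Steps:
I(N) = N**2 (I(N) = N*N = N**2)
G(y) = y + y**2 (G(y) = y**2 + y = y + y**2)
583747 + G(I(1/2 - 1*(-2))) = 583747 + (1/2 - 1*(-2))**2*(1 + (1/2 - 1*(-2))**2) = 583747 + (1/2 + 2)**2*(1 + (1/2 + 2)**2) = 583747 + (5/2)**2*(1 + (5/2)**2) = 583747 + 25*(1 + 25/4)/4 = 583747 + (25/4)*(29/4) = 583747 + 725/16 = 9340677/16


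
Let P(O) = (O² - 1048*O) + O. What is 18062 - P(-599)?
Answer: -967892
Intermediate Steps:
P(O) = O² - 1047*O
18062 - P(-599) = 18062 - (-599)*(-1047 - 599) = 18062 - (-599)*(-1646) = 18062 - 1*985954 = 18062 - 985954 = -967892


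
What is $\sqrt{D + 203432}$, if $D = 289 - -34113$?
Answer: $3 \sqrt{26426} \approx 487.68$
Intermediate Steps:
$D = 34402$ ($D = 289 + 34113 = 34402$)
$\sqrt{D + 203432} = \sqrt{34402 + 203432} = \sqrt{237834} = 3 \sqrt{26426}$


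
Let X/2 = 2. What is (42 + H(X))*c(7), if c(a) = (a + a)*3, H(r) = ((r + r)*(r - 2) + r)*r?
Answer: 5124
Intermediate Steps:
X = 4 (X = 2*2 = 4)
H(r) = r*(r + 2*r*(-2 + r)) (H(r) = ((2*r)*(-2 + r) + r)*r = (2*r*(-2 + r) + r)*r = (r + 2*r*(-2 + r))*r = r*(r + 2*r*(-2 + r)))
c(a) = 6*a (c(a) = (2*a)*3 = 6*a)
(42 + H(X))*c(7) = (42 + 4**2*(-3 + 2*4))*(6*7) = (42 + 16*(-3 + 8))*42 = (42 + 16*5)*42 = (42 + 80)*42 = 122*42 = 5124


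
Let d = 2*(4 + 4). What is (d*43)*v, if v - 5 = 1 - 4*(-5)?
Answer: 17888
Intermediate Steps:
d = 16 (d = 2*8 = 16)
v = 26 (v = 5 + (1 - 4*(-5)) = 5 + (1 + 20) = 5 + 21 = 26)
(d*43)*v = (16*43)*26 = 688*26 = 17888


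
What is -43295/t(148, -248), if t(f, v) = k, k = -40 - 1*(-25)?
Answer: 8659/3 ≈ 2886.3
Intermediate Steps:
k = -15 (k = -40 + 25 = -15)
t(f, v) = -15
-43295/t(148, -248) = -43295/(-15) = -43295*(-1/15) = 8659/3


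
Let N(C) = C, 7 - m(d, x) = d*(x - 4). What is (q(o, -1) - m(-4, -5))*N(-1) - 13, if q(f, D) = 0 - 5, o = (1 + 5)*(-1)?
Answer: -37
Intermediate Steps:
m(d, x) = 7 - d*(-4 + x) (m(d, x) = 7 - d*(x - 4) = 7 - d*(-4 + x))
o = -6 (o = 6*(-1) = -6)
q(f, D) = -5
(q(o, -1) - m(-4, -5))*N(-1) - 13 = (-5 - (7 + 4*(-4) - 1*(-4)*(-5)))*(-1) - 13 = (-5 - (7 - 16 - 20))*(-1) - 13 = (-5 - 1*(-29))*(-1) - 13 = (-5 + 29)*(-1) - 13 = 24*(-1) - 13 = -24 - 13 = -37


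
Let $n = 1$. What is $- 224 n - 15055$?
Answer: $-15279$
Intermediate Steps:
$- 224 n - 15055 = \left(-224\right) 1 - 15055 = -224 - 15055 = -15279$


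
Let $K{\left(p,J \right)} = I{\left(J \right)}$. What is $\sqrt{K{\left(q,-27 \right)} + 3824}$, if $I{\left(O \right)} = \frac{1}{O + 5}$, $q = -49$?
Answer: $\frac{\sqrt{1850794}}{22} \approx 61.838$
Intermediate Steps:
$I{\left(O \right)} = \frac{1}{5 + O}$
$K{\left(p,J \right)} = \frac{1}{5 + J}$
$\sqrt{K{\left(q,-27 \right)} + 3824} = \sqrt{\frac{1}{5 - 27} + 3824} = \sqrt{\frac{1}{-22} + 3824} = \sqrt{- \frac{1}{22} + 3824} = \sqrt{\frac{84127}{22}} = \frac{\sqrt{1850794}}{22}$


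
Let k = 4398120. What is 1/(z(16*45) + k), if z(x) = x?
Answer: 1/4398840 ≈ 2.2733e-7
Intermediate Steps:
1/(z(16*45) + k) = 1/(16*45 + 4398120) = 1/(720 + 4398120) = 1/4398840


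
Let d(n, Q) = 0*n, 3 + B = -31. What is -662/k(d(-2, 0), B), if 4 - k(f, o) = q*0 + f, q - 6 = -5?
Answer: -331/2 ≈ -165.50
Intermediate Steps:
q = 1 (q = 6 - 5 = 1)
B = -34 (B = -3 - 31 = -34)
d(n, Q) = 0
k(f, o) = 4 - f (k(f, o) = 4 - (1*0 + f) = 4 - (0 + f) = 4 - f)
-662/k(d(-2, 0), B) = -662/(4 - 1*0) = -662/(4 + 0) = -662/4 = -662*¼ = -331/2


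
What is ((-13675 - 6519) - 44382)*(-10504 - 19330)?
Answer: 1926560384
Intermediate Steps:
((-13675 - 6519) - 44382)*(-10504 - 19330) = (-20194 - 44382)*(-29834) = -64576*(-29834) = 1926560384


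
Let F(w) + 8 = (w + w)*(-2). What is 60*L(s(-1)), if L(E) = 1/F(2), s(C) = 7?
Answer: -15/4 ≈ -3.7500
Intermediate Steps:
F(w) = -8 - 4*w (F(w) = -8 + (w + w)*(-2) = -8 + (2*w)*(-2) = -8 - 4*w)
L(E) = -1/16 (L(E) = 1/(-8 - 4*2) = 1/(-8 - 8) = 1/(-16) = -1/16)
60*L(s(-1)) = 60*(-1/16) = -15/4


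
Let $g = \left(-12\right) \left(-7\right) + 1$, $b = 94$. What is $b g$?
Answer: $7990$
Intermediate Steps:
$g = 85$ ($g = 84 + 1 = 85$)
$b g = 94 \cdot 85 = 7990$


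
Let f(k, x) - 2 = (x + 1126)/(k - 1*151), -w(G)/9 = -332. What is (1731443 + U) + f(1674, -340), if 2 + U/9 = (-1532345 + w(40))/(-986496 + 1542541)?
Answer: 1466249743980416/846856535 ≈ 1.7314e+6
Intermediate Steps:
w(G) = 2988 (w(G) = -9*(-332) = 2988)
f(k, x) = 2 + (1126 + x)/(-151 + k) (f(k, x) = 2 + (x + 1126)/(k - 1*151) = 2 + (1126 + x)/(k - 151) = 2 + (1126 + x)/(-151 + k))
U = -23773023/556045 (U = -18 + 9*((-1532345 + 2988)/(-986496 + 1542541)) = -18 + 9*(-1529357/556045) = -18 - 13764213/556045 = -23773023/556045 ≈ -42.754)
(1731443 + U) + f(1674, -340) = (1731443 - 23773023/556045) + (824 - 340 + 2*1674)/(-151 + 1674) = 962736449912/556045 + (824 - 340 + 3348)/1523 = 962736449912/556045 + (1/1523)*3832 = 962736449912/556045 + 3832/1523 = 1466249743980416/846856535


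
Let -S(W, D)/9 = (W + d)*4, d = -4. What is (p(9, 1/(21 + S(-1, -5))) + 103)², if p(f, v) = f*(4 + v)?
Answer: 86787856/4489 ≈ 19333.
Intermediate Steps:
S(W, D) = 144 - 36*W (S(W, D) = -9*(W - 4)*4 = -9*(-4 + W)*4 = -9*(-16 + 4*W) = 144 - 36*W)
(p(9, 1/(21 + S(-1, -5))) + 103)² = (9*(4 + 1/(21 + (144 - 36*(-1)))) + 103)² = (9*(4 + 1/(21 + (144 + 36))) + 103)² = (9*(4 + 1/(21 + 180)) + 103)² = (9*(4 + 1/201) + 103)² = (9*(805/201) + 103)² = (2415/67 + 103)² = (9316/67)² = 86787856/4489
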